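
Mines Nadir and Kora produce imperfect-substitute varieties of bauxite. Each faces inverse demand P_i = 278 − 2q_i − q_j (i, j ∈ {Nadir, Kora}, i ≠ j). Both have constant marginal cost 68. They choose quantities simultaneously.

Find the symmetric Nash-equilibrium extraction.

42

Mine Nadir's profit: π = q_{Nadir}(278 − 2q_{Nadir} − q_{Kora}) − 68q_{Nadir}.
∂π/∂q_{Nadir} = 210 − 4q_{Nadir} − q_{Kora} = 0 ⇒ q_{Nadir} = 52.5 − 0.25q_{Kora}.
Setting q_{Nadir} = q_{Kora} in the reaction function: q_{Nadir} = 52.5 − 0.25q_{Nadir}, so q_{Nadir} = 52.5 / 1.25 = 42.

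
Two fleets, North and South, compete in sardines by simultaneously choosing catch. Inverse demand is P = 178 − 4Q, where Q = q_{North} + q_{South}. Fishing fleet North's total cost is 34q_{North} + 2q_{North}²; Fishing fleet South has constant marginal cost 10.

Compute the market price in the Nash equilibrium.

82

Fishing fleet North's profit: π = q_{North}(178 − 4(q_{North} + q_{South})) − 34q_{North} − 2q_{North}².
∂π/∂q_{North} = 144 − 12q_{North} − 4q_{South} = 0, so q_{North} = 12 − (1/3)q_{South}.
For South: ∂π/∂q_{South} = 168 − 8q_{South} − 4q_{North} = 0 ⇒ q_{South} = 21 − 0.5q_{North}.
Plugging q_{South} into North's best response: q_{North} = 12 − (1/3)(21 − 0.5q_{North}) ⇒ (5/6)q_{North} = 5, so q_{North} = 6.
Then q_{South} = 21 − 0.5·6 = 18.
Equilibrium price: P = 178 − 4·24 = 82.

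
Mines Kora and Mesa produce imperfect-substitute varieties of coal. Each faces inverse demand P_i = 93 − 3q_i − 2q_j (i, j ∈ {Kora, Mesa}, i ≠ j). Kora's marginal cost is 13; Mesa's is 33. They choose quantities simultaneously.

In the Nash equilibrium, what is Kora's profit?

379.6875

Mine Kora's profit: π = q_{Kora}(93 − 3q_{Kora} − 2q_{Mesa}) − 13q_{Kora}.
∂π/∂q_{Kora} = 80 − 6q_{Kora} − 2q_{Mesa} = 0 ⇒ q_{Kora} = 40/3 − (1/3)q_{Mesa}.
Similarly q_{Mesa} = 10 − (1/3)q_{Kora}.
Solving the two reaction functions simultaneously: (1 − (−1/3)(−1/3))q_{Kora} = 40/3 − (1/3)·10, so (8/9)q_{Kora} = 10 and q_{Kora} = 11.25.
Then q_{Mesa} = 10 − (1/3)·11.25 = 6.25.
P_{Kora} = 93 − 3·11.25 − 2·6.25 = 46.75.
Profit = (46.75 − 13)·11.25 = 379.6875.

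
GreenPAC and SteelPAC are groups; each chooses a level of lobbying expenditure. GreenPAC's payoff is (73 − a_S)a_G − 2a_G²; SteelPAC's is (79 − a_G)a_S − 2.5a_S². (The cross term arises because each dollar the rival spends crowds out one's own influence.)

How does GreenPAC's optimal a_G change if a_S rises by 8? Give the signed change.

-2

Expanding GreenPAC's payoff: 73a_G − a_Sa_G − 2a_G².
∂π/∂a_G = 73 − a_S − 4a_G = 0, so a_G = 18.25 − 0.25a_S.
The reaction-function slope is −0.25, so an 8-unit rise in a_S moves a_G by −0.25 × 8 = −2. GreenPAC's best response falls — the actions are strategic substitutes.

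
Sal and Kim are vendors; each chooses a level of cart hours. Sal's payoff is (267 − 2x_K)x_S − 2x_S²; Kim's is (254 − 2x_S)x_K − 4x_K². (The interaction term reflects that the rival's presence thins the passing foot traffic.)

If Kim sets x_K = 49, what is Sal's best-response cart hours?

Expanding Sal's payoff: 267x_S − 2x_Kx_S − 2x_S².
∂π/∂x_S = 267 − 2x_K − 4x_S = 0, so x_S = 66.75 − 0.5x_K.
At x_K = 49: x_S = 66.75 − 0.5·49 = 42.25.

42.25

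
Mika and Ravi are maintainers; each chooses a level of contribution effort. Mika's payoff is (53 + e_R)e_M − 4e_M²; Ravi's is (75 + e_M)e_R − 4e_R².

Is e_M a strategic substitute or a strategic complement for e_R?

strategic complements

Expanding Mika's payoff: 53e_M + e_Re_M − 4e_M².
∂π/∂e_M = 53 + e_R − 8e_M = 0, so e_M = 6.625 + 0.125e_R.
The best-response slope de_M/de_R = 0.125 > 0: the reaction function is upward-sloping, so the choices are strategic complements.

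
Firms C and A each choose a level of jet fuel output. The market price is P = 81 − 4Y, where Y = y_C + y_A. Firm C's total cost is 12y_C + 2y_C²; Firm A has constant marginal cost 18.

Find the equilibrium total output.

9.75

Firm C's profit: π = y_C(81 − 4(y_C + y_A)) − 12y_C − 2y_C².
∂π/∂y_C = 69 − 12y_C − 4y_A = 0, so y_C = 5.75 − (1/3)y_A.
For A: ∂π/∂y_A = 63 − 8y_A − 4y_C = 0 ⇒ y_A = 7.875 − 0.5y_C.
Substituting the second reaction function into the first: y_C = 5.75 − (1/3)(7.875 − 0.5y_C), which gives (5/6)y_C = 3.125 ⇒ y_C = 3.75.
Then y_A = 7.875 − 0.5·3.75 = 6.
Total output: 3.75 + 6 = 9.75.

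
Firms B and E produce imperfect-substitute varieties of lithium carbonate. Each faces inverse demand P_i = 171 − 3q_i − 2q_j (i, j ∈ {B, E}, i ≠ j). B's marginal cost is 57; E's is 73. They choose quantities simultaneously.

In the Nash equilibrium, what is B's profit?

Firm B's profit: π = q_B(171 − 3q_B − 2q_E) − 57q_B.
∂π/∂q_B = 114 − 6q_B − 2q_E = 0 ⇒ q_B = 19 − (1/3)q_E.
Similarly q_E = 49/3 − (1/3)q_B.
Substituting the second reaction function into the first: q_B = 19 − (1/3)(49/3 − (1/3)q_B), which gives (8/9)q_B = 122/9 ⇒ q_B = 15.25.
Then q_E = 49/3 − (1/3)·15.25 = 11.25.
P_B = 171 − 3·15.25 − 2·11.25 = 102.75.
Profit = (102.75 − 57)·15.25 = 697.6875.

697.6875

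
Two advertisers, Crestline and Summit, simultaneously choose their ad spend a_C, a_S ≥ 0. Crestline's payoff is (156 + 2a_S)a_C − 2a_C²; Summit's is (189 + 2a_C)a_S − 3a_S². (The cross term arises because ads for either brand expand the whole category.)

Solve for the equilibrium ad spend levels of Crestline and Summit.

Expanding Crestline's payoff: 156a_C + 2a_Sa_C − 2a_C².
∂π/∂a_C = 156 + 2a_S − 4a_C = 0, so a_C = 39 + 0.5a_S.
Likewise for Summit: a_S = 31.5 + (1/3)a_C.
Substituting the second reaction function into the first: a_C = 39 + 0.5(31.5 + (1/3)a_C), which gives (5/6)a_C = 54.75 ⇒ a_C = 65.7.
Then a_S = 31.5 + (1/3)·65.7 = 53.4.

65.7, 53.4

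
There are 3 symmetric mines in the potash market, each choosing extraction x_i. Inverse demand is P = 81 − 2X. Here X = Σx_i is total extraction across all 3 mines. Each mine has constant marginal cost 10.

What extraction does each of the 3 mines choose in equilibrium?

A representative mine's profit is π_i = x_i(81 − 2X) − 10x_i, with X = x_i + Σ_{j≠i} x_j.
First-order condition: 71 − 4x_i − 2Σ_{j≠i} x_j = 0.
In a symmetric equilibrium every mine chooses the same x, so Σ_{j≠i} x_j = 2x. The condition becomes 71 − 8x = 0, giving x = 71/8 = 8.875.

8.875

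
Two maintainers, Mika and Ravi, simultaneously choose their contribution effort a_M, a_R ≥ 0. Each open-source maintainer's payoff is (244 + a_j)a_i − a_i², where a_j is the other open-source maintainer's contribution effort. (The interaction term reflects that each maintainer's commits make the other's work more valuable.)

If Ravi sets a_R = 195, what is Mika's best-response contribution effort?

Mika's payoff is (244 + a_R)a_M − a_M².
∂π/∂a_M = 244 + a_R − 2a_M = 0, so a_M = 122 + 0.5a_R.
At a_R = 195: a_M = 122 + 0.5·195 = 219.5.

219.5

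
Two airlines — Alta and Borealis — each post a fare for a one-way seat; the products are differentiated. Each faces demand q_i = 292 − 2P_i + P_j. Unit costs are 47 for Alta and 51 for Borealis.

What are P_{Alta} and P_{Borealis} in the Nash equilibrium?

Alta's profit: π = (P_{Alta} − 47)(292 − 2P_{Alta} + P_{Borealis}).
∂π/∂P_{Alta} = 386 − 4P_{Alta} + P_{Borealis} = 0 ⇒ P_{Alta} = 96.5 + 0.25P_{Borealis}.
Similarly P_{Borealis} = 98.5 + 0.25P_{Alta}.
Substituting the second reaction function into the first: P_{Alta} = 96.5 + 0.25(98.5 + 0.25P_{Alta}), which gives 0.9375P_{Alta} = 121.125 ⇒ P_{Alta} = 129.2.
Then P_{Borealis} = 98.5 + 0.25·129.2 = 130.8.

129.2, 130.8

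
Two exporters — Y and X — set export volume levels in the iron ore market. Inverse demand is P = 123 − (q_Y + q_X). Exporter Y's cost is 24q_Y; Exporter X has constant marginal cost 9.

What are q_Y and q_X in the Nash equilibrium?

Exporter Y's profit: π = q_Y(123 − (q_Y + q_X)) − 24q_Y.
∂π/∂q_Y = 99 − 2q_Y − q_X = 0, so q_Y = 49.5 − 0.5q_X.
By the same steps for X: q_X = 57 − 0.5q_Y.
Solving the two reaction functions simultaneously: (1 − (−0.5)(−0.5))q_Y = 49.5 − 0.5·57, so 0.75q_Y = 21 and q_Y = 28.
Then q_X = 57 − 0.5·28 = 43.

28, 43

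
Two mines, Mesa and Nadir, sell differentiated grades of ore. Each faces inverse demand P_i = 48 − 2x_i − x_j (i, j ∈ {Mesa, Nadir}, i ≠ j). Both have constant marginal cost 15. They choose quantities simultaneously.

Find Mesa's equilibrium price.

28.2

Mine Mesa's profit: π = x_{Mesa}(48 − 2x_{Mesa} − x_{Nadir}) − 15x_{Mesa}.
∂π/∂x_{Mesa} = 33 − 4x_{Mesa} − x_{Nadir} = 0 ⇒ x_{Mesa} = 8.25 − 0.25x_{Nadir}.
By symmetry x_{Nadir} = x_{Mesa}; substituting into the reaction function, 1.25x_{Mesa} = 8.25 and x_{Mesa} = 6.6.
P_{Mesa} = 48 − 2·6.6 − 6.6 = 28.2.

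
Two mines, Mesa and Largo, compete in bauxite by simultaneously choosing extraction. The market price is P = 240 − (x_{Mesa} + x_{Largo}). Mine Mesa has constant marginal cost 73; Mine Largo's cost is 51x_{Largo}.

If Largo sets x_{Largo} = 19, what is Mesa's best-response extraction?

74

Mine Mesa's profit: π = x_{Mesa}(240 − (x_{Mesa} + x_{Largo})) − 73x_{Mesa}.
∂π/∂x_{Mesa} = 167 − 2x_{Mesa} − x_{Largo} = 0, so x_{Mesa} = 83.5 − 0.5x_{Largo}.
At x_{Largo} = 19: x_{Mesa} = 83.5 − 0.5·19 = 74.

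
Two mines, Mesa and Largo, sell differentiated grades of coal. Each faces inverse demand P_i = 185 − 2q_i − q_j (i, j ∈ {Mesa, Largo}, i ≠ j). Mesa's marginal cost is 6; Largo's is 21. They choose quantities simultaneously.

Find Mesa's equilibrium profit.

2708.48

Mine Mesa's profit: π = q_{Mesa}(185 − 2q_{Mesa} − q_{Largo}) − 6q_{Mesa}.
∂π/∂q_{Mesa} = 179 − 4q_{Mesa} − q_{Largo} = 0 ⇒ q_{Mesa} = 44.75 − 0.25q_{Largo}.
Similarly q_{Largo} = 41 − 0.25q_{Mesa}.
Substituting the second reaction function into the first: q_{Mesa} = 44.75 − 0.25(41 − 0.25q_{Mesa}), which gives 0.9375q_{Mesa} = 34.5 ⇒ q_{Mesa} = 36.8.
Then q_{Largo} = 41 − 0.25·36.8 = 31.8.
P_{Mesa} = 185 − 2·36.8 − 31.8 = 79.6.
Profit = (79.6 − 6)·36.8 = 2708.48.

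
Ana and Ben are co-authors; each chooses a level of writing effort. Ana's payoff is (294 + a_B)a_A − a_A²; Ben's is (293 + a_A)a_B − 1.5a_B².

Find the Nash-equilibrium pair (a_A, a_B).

Expanding Ana's payoff: 294a_A + a_Ba_A − a_A².
∂π/∂a_A = 294 + a_B − 2a_A = 0, so a_A = 147 + 0.5a_B.
Likewise for Ben: a_B = 293/3 + (1/3)a_A.
Solving the two reaction functions simultaneously: (1 − (0.5)(1/3))a_A = 147 + 0.5·(293/3), so (5/6)a_A = 1175/6 and a_A = 235.
Then a_B = 293/3 + (1/3)·235 = 176.

235, 176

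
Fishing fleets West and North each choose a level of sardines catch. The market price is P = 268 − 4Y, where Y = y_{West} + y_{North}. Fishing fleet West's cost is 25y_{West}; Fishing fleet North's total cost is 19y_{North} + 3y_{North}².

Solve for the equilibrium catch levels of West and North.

25.0625, 10.625

Fishing fleet West's profit: π = y_{West}(268 − 4(y_{West} + y_{North})) − 25y_{West}.
∂π/∂y_{West} = 243 − 8y_{West} − 4y_{North} = 0, so y_{West} = 30.375 − 0.5y_{North}.
For North: ∂π/∂y_{North} = 249 − 14y_{North} − 4y_{West} = 0 ⇒ y_{North} = 249/14 − (2/7)y_{West}.
Solving the two reaction functions simultaneously: (1 − (−0.5)(−2/7))y_{West} = 30.375 − 0.5·(249/14), so (6/7)y_{West} = 1203/56 and y_{West} = 25.0625.
Then y_{North} = 249/14 − (2/7)·25.0625 = 10.625.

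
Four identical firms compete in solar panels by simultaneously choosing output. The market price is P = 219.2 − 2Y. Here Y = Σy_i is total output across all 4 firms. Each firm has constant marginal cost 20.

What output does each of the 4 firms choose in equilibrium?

19.92

A representative firm's profit is π_i = y_i(219.2 − 2Y) − 20y_i, with Y = y_i + Σ_{j≠i} y_j.
First-order condition: 199.2 − 4y_i − 2Σ_{j≠i} y_j = 0.
With identical firms, set every y_j = y: then 199.2 − 4y − 6y = 0, i.e. y = 199.2/10 = 19.92.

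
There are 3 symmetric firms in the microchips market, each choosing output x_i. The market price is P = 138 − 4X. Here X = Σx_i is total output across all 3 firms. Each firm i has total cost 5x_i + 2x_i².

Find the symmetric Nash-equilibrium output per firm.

A representative firm's profit is π_i = x_i(138 − 4X) − 5x_i − 2x_i², with X = x_i + Σ_{j≠i} x_j.
First-order condition: 133 − 12x_i − 4Σ_{j≠i} x_j = 0.
With identical firms, set every x_j = x: then 133 − 12x − 8x = 0, i.e. x = 133/20 = 6.65.

6.65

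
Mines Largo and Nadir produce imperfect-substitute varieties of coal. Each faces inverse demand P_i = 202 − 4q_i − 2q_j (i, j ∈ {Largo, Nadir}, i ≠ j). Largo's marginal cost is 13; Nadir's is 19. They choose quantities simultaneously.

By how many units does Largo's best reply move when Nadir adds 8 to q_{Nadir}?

Mine Largo's profit: π = q_{Largo}(202 − 4q_{Largo} − 2q_{Nadir}) − 13q_{Largo}.
∂π/∂q_{Largo} = 189 − 8q_{Largo} − 2q_{Nadir} = 0 ⇒ q_{Largo} = 23.625 − 0.25q_{Nadir}.
The reaction-function slope is −0.25, so an 8-unit rise in q_{Nadir} moves q_{Largo} by −0.25 × 8 = −2. Largo's best response falls — the actions are strategic substitutes.

-2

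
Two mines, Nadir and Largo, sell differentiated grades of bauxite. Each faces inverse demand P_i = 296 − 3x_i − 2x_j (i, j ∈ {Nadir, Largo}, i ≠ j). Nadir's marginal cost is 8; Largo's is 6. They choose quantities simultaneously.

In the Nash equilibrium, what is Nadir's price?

Mine Nadir's profit: π = x_{Nadir}(296 − 3x_{Nadir} − 2x_{Largo}) − 8x_{Nadir}.
∂π/∂x_{Nadir} = 288 − 6x_{Nadir} − 2x_{Largo} = 0 ⇒ x_{Nadir} = 48 − (1/3)x_{Largo}.
Similarly x_{Largo} = 145/3 − (1/3)x_{Nadir}.
Solving the two reaction functions simultaneously: (1 − (−1/3)(−1/3))x_{Nadir} = 48 − (1/3)·(145/3), so (8/9)x_{Nadir} = 287/9 and x_{Nadir} = 35.875.
Then x_{Largo} = 145/3 − (1/3)·35.875 = 36.375.
P_{Nadir} = 296 − 3·35.875 − 2·36.375 = 115.625.

115.625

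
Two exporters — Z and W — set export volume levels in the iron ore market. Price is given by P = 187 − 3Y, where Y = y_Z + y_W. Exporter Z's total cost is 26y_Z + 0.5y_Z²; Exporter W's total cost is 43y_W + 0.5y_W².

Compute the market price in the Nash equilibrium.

95.5

Exporter Z's profit: π = y_Z(187 − 3(y_Z + y_W)) − 26y_Z − 0.5y_Z².
∂π/∂y_Z = 161 − 7y_Z − 3y_W = 0, so y_Z = 23 − (3/7)y_W.
By the same steps for W: y_W = 144/7 − (3/7)y_Z.
Substituting the second reaction function into the first: y_Z = 23 − (3/7)(144/7 − (3/7)y_Z), which gives (40/49)y_Z = 695/49 ⇒ y_Z = 17.375.
Then y_W = 144/7 − (3/7)·17.375 = 13.125.
Equilibrium price: P = 187 − 3·30.5 = 95.5.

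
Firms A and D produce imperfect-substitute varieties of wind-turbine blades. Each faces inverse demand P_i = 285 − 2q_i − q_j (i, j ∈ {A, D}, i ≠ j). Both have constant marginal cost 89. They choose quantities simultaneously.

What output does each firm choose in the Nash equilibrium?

Firm A's profit: π = q_A(285 − 2q_A − q_D) − 89q_A.
∂π/∂q_A = 196 − 4q_A − q_D = 0 ⇒ q_A = 49 − 0.25q_D.
Setting q_A = q_D in the reaction function: q_A = 49 − 0.25q_A, so q_A = 49 / 1.25 = 39.2.

39.2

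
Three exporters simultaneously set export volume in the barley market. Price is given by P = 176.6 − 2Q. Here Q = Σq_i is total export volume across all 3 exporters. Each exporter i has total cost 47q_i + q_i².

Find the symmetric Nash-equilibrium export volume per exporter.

12.96

A representative exporter's profit is π_i = q_i(176.6 − 2Q) − 47q_i − q_i², with Q = q_i + Σ_{j≠i} q_j.
First-order condition: 129.6 − 6q_i − 2Σ_{j≠i} q_j = 0.
In a symmetric equilibrium every exporter chooses the same q, so Σ_{j≠i} q_j = 2q. The condition becomes 129.6 − 10q = 0, giving q = 129.6/10 = 12.96.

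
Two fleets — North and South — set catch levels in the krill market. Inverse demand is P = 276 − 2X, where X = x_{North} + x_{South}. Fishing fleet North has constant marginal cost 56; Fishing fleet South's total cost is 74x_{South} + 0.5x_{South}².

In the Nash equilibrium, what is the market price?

Fishing fleet North's profit: π = x_{North}(276 − 2(x_{North} + x_{South})) − 56x_{North}.
∂π/∂x_{North} = 220 − 4x_{North} − 2x_{South} = 0, so x_{North} = 55 − 0.5x_{South}.
For South: ∂π/∂x_{South} = 202 − 5x_{South} − 2x_{North} = 0 ⇒ x_{South} = 40.4 − 0.4x_{North}.
Substituting the second reaction function into the first: x_{North} = 55 − 0.5(40.4 − 0.4x_{North}), which gives 0.8x_{North} = 34.8 ⇒ x_{North} = 43.5.
Then x_{South} = 40.4 − 0.4·43.5 = 23.
Equilibrium price: P = 276 − 2·66.5 = 143.

143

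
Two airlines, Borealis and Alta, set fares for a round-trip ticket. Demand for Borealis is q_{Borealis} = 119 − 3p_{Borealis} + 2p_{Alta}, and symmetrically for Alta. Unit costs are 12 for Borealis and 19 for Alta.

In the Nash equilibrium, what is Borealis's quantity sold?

Borealis's profit: π = (p_{Borealis} − 12)(119 − 3p_{Borealis} + 2p_{Alta}).
∂π/∂p_{Borealis} = 155 − 6p_{Borealis} + 2p_{Alta} = 0 ⇒ p_{Borealis} = 155/6 + (1/3)p_{Alta}.
Similarly p_{Alta} = 88/3 + (1/3)p_{Borealis}.
Substituting the second reaction function into the first: p_{Borealis} = 155/6 + (1/3)(88/3 + (1/3)p_{Borealis}), which gives (8/9)p_{Borealis} = 641/18 ⇒ p_{Borealis} = 40.0625.
Then p_{Alta} = 88/3 + (1/3)·40.0625 = 42.6875.
q_{Borealis} = 119 − 3·40.0625 + 2·42.6875 = 84.1875.

84.1875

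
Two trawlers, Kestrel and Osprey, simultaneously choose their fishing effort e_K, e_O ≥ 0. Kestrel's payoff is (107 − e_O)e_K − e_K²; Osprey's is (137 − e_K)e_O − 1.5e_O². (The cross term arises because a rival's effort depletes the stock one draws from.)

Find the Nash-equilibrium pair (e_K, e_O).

36.8, 33.4

Expanding Kestrel's payoff: 107e_K − e_Oe_K − e_K².
∂π/∂e_K = 107 − e_O − 2e_K = 0, so e_K = 53.5 − 0.5e_O.
Likewise for Osprey: e_O = 137/3 − (1/3)e_K.
Substituting the second reaction function into the first: e_K = 53.5 − 0.5(137/3 − (1/3)e_K), which gives (5/6)e_K = 92/3 ⇒ e_K = 36.8.
Then e_O = 137/3 − (1/3)·36.8 = 33.4.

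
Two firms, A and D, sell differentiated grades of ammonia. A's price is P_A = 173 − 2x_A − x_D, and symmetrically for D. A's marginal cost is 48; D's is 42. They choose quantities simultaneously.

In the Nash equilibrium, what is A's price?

97.2

Firm A's profit: π = x_A(173 − 2x_A − x_D) − 48x_A.
∂π/∂x_A = 125 − 4x_A − x_D = 0 ⇒ x_A = 31.25 − 0.25x_D.
Similarly x_D = 32.75 − 0.25x_A.
Substituting the second reaction function into the first: x_A = 31.25 − 0.25(32.75 − 0.25x_A), which gives 0.9375x_A = 23.0625 ⇒ x_A = 24.6.
Then x_D = 32.75 − 0.25·24.6 = 26.6.
P_A = 173 − 2·24.6 − 26.6 = 97.2.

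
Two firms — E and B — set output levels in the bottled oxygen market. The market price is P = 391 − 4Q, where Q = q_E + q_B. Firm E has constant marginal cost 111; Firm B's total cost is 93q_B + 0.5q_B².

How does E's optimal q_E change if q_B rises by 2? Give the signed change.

Firm E's profit: π = q_E(391 − 4(q_E + q_B)) − 111q_E.
∂π/∂q_E = 280 − 8q_E − 4q_B = 0, so q_E = 35 − 0.5q_B.
The reaction-function slope is −0.5, so a 2-unit rise in q_B moves q_E by −0.5 × 2 = −1. E's best response falls — the actions are strategic substitutes.

-1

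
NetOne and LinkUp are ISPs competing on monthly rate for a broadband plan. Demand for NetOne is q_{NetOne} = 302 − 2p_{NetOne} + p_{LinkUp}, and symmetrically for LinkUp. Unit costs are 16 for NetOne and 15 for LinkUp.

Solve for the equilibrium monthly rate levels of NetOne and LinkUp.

111.2, 110.8

NetOne's profit: π = (p_{NetOne} − 16)(302 − 2p_{NetOne} + p_{LinkUp}).
∂π/∂p_{NetOne} = 334 − 4p_{NetOne} + p_{LinkUp} = 0 ⇒ p_{NetOne} = 83.5 + 0.25p_{LinkUp}.
Similarly p_{LinkUp} = 83 + 0.25p_{NetOne}.
Solving the two reaction functions simultaneously: (1 − (0.25)(0.25))p_{NetOne} = 83.5 + 0.25·83, so 0.9375p_{NetOne} = 104.25 and p_{NetOne} = 111.2.
Then p_{LinkUp} = 83 + 0.25·111.2 = 110.8.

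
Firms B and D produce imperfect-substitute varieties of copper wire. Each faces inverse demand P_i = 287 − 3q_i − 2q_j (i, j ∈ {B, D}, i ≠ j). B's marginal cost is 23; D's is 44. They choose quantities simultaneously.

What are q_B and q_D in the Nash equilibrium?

Firm B's profit: π = q_B(287 − 3q_B − 2q_D) − 23q_B.
∂π/∂q_B = 264 − 6q_B − 2q_D = 0 ⇒ q_B = 44 − (1/3)q_D.
Similarly q_D = 40.5 − (1/3)q_B.
Substituting the second reaction function into the first: q_B = 44 − (1/3)(40.5 − (1/3)q_B), which gives (8/9)q_B = 30.5 ⇒ q_B = 34.3125.
Then q_D = 40.5 − (1/3)·34.3125 = 29.0625.

34.3125, 29.0625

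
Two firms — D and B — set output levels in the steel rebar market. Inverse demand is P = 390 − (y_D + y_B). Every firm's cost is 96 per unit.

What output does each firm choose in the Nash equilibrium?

98

Firm D's profit: π = y_D(390 − (y_D + y_B)) − 96y_D.
∂π/∂y_D = 294 − 2y_D − y_B = 0, so y_D = 147 − 0.5y_B.
By symmetry y_B = y_D; substituting into the reaction function, 1.5y_D = 147 and y_D = 98.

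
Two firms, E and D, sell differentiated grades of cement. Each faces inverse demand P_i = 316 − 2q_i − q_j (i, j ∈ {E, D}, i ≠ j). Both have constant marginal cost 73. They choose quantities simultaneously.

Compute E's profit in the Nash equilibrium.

Firm E's profit: π = q_E(316 − 2q_E − q_D) − 73q_E.
∂π/∂q_E = 243 − 4q_E − q_D = 0 ⇒ q_E = 60.75 − 0.25q_D.
By symmetry q_D = q_E; substituting into the reaction function, 1.25q_E = 60.75 and q_E = 48.6.
P_E = 316 − 2·48.6 − 48.6 = 170.2.
Profit = (170.2 − 73)·48.6 = 4723.92.

4723.92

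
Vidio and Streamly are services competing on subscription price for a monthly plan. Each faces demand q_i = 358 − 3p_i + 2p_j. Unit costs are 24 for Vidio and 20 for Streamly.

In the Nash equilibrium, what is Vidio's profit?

20542.6875

Vidio's profit: π = (p_{Vidio} − 24)(358 − 3p_{Vidio} + 2p_{Streamly}).
∂π/∂p_{Vidio} = 430 − 6p_{Vidio} + 2p_{Streamly} = 0 ⇒ p_{Vidio} = 215/3 + (1/3)p_{Streamly}.
Similarly p_{Streamly} = 209/3 + (1/3)p_{Vidio}.
Plugging p_{Streamly} into Vidio's best response: p_{Vidio} = 215/3 + (1/3)(209/3 + (1/3)p_{Vidio}) ⇒ (8/9)p_{Vidio} = 854/9, so p_{Vidio} = 106.75.
Then p_{Streamly} = 209/3 + (1/3)·106.75 = 105.25.
q_{Vidio} = 358 − 3·106.75 + 2·105.25 = 248.25.
Profit = (106.75 − 24)·248.25 = 20542.6875.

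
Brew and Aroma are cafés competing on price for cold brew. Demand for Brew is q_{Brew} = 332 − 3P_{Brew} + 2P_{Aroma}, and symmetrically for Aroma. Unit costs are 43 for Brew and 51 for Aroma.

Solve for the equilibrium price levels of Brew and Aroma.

Brew's profit: π = (P_{Brew} − 43)(332 − 3P_{Brew} + 2P_{Aroma}).
∂π/∂P_{Brew} = 461 − 6P_{Brew} + 2P_{Aroma} = 0 ⇒ P_{Brew} = 461/6 + (1/3)P_{Aroma}.
Similarly P_{Aroma} = 485/6 + (1/3)P_{Brew}.
Substituting the second reaction function into the first: P_{Brew} = 461/6 + (1/3)(485/6 + (1/3)P_{Brew}), which gives (8/9)P_{Brew} = 934/9 ⇒ P_{Brew} = 116.75.
Then P_{Aroma} = 485/6 + (1/3)·116.75 = 119.75.

116.75, 119.75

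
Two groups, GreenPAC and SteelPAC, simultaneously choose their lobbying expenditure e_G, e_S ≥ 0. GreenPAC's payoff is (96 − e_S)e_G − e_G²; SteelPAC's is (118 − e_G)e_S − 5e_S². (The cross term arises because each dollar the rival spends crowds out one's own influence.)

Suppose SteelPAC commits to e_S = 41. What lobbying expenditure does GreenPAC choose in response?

Expanding GreenPAC's payoff: 96e_G − e_Se_G − e_G².
∂π/∂e_G = 96 − e_S − 2e_G = 0, so e_G = 48 − 0.5e_S.
At e_S = 41: e_G = 48 − 0.5·41 = 27.5.

27.5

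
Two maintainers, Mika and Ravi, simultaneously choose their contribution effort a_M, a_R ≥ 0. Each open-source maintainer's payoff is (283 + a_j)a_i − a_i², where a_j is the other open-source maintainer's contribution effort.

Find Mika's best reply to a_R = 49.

166

Mika's payoff is (283 + a_R)a_M − a_M².
∂π/∂a_M = 283 + a_R − 2a_M = 0, so a_M = 141.5 + 0.5a_R.
At a_R = 49: a_M = 141.5 + 0.5·49 = 166.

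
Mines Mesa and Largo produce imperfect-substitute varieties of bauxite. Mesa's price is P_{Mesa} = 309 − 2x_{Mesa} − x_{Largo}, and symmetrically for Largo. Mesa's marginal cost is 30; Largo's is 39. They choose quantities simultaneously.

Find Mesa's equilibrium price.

Mine Mesa's profit: π = x_{Mesa}(309 − 2x_{Mesa} − x_{Largo}) − 30x_{Mesa}.
∂π/∂x_{Mesa} = 279 − 4x_{Mesa} − x_{Largo} = 0 ⇒ x_{Mesa} = 69.75 − 0.25x_{Largo}.
Similarly x_{Largo} = 67.5 − 0.25x_{Mesa}.
Solving the two reaction functions simultaneously: (1 − (−0.25)(−0.25))x_{Mesa} = 69.75 − 0.25·67.5, so 0.9375x_{Mesa} = 52.875 and x_{Mesa} = 56.4.
Then x_{Largo} = 67.5 − 0.25·56.4 = 53.4.
P_{Mesa} = 309 − 2·56.4 − 53.4 = 142.8.

142.8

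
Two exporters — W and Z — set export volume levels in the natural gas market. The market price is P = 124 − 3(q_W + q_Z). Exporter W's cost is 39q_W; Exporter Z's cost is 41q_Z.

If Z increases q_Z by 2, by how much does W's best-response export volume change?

-1

Exporter W's profit: π = q_W(124 − 3(q_W + q_Z)) − 39q_W.
∂π/∂q_W = 85 − 6q_W − 3q_Z = 0, so q_W = 85/6 − 0.5q_Z.
The reaction-function slope is −0.5, so a 2-unit rise in q_Z moves q_W by −0.5 × 2 = −1. W's best response falls — the actions are strategic substitutes.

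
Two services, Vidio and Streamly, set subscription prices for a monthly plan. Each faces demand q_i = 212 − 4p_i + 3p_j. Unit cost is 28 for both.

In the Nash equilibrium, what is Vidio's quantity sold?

147.2

Vidio's profit: π = (p_{Vidio} − 28)(212 − 4p_{Vidio} + 3p_{Streamly}).
∂π/∂p_{Vidio} = 324 − 8p_{Vidio} + 3p_{Streamly} = 0 ⇒ p_{Vidio} = 40.5 + 0.375p_{Streamly}.
The game is symmetric, so in equilibrium p_{Streamly} = p_{Vidio}: the reaction function gives 0.625p_{Vidio} = 40.5, hence p_{Vidio} = 64.8.
q_{Vidio} = 212 − 4·64.8 + 3·64.8 = 147.2.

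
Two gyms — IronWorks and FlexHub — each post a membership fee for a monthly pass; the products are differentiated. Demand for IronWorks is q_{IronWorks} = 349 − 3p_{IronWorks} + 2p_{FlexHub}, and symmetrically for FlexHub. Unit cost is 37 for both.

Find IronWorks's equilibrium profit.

18252

IronWorks's profit: π = (p_{IronWorks} − 37)(349 − 3p_{IronWorks} + 2p_{FlexHub}).
∂π/∂p_{IronWorks} = 460 − 6p_{IronWorks} + 2p_{FlexHub} = 0 ⇒ p_{IronWorks} = 230/3 + (1/3)p_{FlexHub}.
Setting p_{IronWorks} = p_{FlexHub} in the reaction function: p_{IronWorks} = 230/3 + (1/3)p_{IronWorks}, so p_{IronWorks} = (230/3) / (2/3) = 115.
q_{IronWorks} = 349 − 3·115 + 2·115 = 234.
Profit = (115 − 37)·234 = 18252.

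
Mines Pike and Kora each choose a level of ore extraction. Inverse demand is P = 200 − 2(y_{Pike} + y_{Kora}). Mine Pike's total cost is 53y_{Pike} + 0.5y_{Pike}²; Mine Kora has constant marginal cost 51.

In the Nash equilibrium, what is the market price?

107.375

Mine Pike's profit: π = y_{Pike}(200 − 2(y_{Pike} + y_{Kora})) − 53y_{Pike} − 0.5y_{Pike}².
∂π/∂y_{Pike} = 147 − 5y_{Pike} − 2y_{Kora} = 0, so y_{Pike} = 29.4 − 0.4y_{Kora}.
For Kora: ∂π/∂y_{Kora} = 149 − 4y_{Kora} − 2y_{Pike} = 0 ⇒ y_{Kora} = 37.25 − 0.5y_{Pike}.
Solving the two reaction functions simultaneously: (1 − (−0.4)(−0.5))y_{Pike} = 29.4 − 0.4·37.25, so 0.8y_{Pike} = 14.5 and y_{Pike} = 18.125.
Then y_{Kora} = 37.25 − 0.5·18.125 = 28.1875.
Equilibrium price: P = 200 − 2·46.3125 = 107.375.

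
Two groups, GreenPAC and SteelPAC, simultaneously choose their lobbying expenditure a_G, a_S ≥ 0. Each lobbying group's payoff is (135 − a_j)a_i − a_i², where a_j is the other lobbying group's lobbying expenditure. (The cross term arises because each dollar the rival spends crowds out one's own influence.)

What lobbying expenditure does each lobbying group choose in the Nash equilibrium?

45

GreenPAC's payoff is (135 − a_S)a_G − a_G².
∂π/∂a_G = 135 − a_S − 2a_G = 0, so a_G = 67.5 − 0.5a_S.
The game is symmetric, so in equilibrium a_S = a_G: the reaction function gives 1.5a_G = 67.5, hence a_G = 45.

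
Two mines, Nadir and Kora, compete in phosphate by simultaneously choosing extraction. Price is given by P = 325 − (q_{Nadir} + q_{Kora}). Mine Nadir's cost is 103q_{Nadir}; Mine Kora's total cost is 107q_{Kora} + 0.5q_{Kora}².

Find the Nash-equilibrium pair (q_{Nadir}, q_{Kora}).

Mine Nadir's profit: π = q_{Nadir}(325 − (q_{Nadir} + q_{Kora})) − 103q_{Nadir}.
∂π/∂q_{Nadir} = 222 − 2q_{Nadir} − q_{Kora} = 0, so q_{Nadir} = 111 − 0.5q_{Kora}.
For Kora: ∂π/∂q_{Kora} = 218 − 3q_{Kora} − q_{Nadir} = 0 ⇒ q_{Kora} = 218/3 − (1/3)q_{Nadir}.
Solving the two reaction functions simultaneously: (1 − (−0.5)(−1/3))q_{Nadir} = 111 − 0.5·(218/3), so (5/6)q_{Nadir} = 224/3 and q_{Nadir} = 89.6.
Then q_{Kora} = 218/3 − (1/3)·89.6 = 42.8.

89.6, 42.8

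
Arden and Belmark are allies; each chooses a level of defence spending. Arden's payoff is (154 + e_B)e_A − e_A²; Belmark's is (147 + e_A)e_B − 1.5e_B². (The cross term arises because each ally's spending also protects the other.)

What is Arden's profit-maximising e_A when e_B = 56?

Expanding Arden's payoff: 154e_A + e_Be_A − e_A².
∂π/∂e_A = 154 + e_B − 2e_A = 0, so e_A = 77 + 0.5e_B.
At e_B = 56: e_A = 77 + 0.5·56 = 105.

105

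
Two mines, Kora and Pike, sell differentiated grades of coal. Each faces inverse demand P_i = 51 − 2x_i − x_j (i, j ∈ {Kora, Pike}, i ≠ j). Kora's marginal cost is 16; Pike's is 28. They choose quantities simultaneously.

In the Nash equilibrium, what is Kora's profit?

Mine Kora's profit: π = x_{Kora}(51 − 2x_{Kora} − x_{Pike}) − 16x_{Kora}.
∂π/∂x_{Kora} = 35 − 4x_{Kora} − x_{Pike} = 0 ⇒ x_{Kora} = 8.75 − 0.25x_{Pike}.
Similarly x_{Pike} = 5.75 − 0.25x_{Kora}.
Substituting the second reaction function into the first: x_{Kora} = 8.75 − 0.25(5.75 − 0.25x_{Kora}), which gives 0.9375x_{Kora} = 7.3125 ⇒ x_{Kora} = 7.8.
Then x_{Pike} = 5.75 − 0.25·7.8 = 3.8.
P_{Kora} = 51 − 2·7.8 − 3.8 = 31.6.
Profit = (31.6 − 16)·7.8 = 121.68.

121.68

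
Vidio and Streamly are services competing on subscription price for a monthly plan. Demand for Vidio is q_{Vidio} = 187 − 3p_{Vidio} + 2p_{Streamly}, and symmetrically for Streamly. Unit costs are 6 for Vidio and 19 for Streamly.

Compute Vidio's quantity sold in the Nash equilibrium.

143.0625

Vidio's profit: π = (p_{Vidio} − 6)(187 − 3p_{Vidio} + 2p_{Streamly}).
∂π/∂p_{Vidio} = 205 − 6p_{Vidio} + 2p_{Streamly} = 0 ⇒ p_{Vidio} = 205/6 + (1/3)p_{Streamly}.
Similarly p_{Streamly} = 122/3 + (1/3)p_{Vidio}.
Substituting the second reaction function into the first: p_{Vidio} = 205/6 + (1/3)(122/3 + (1/3)p_{Vidio}), which gives (8/9)p_{Vidio} = 859/18 ⇒ p_{Vidio} = 53.6875.
Then p_{Streamly} = 122/3 + (1/3)·53.6875 = 58.5625.
q_{Vidio} = 187 − 3·53.6875 + 2·58.5625 = 143.0625.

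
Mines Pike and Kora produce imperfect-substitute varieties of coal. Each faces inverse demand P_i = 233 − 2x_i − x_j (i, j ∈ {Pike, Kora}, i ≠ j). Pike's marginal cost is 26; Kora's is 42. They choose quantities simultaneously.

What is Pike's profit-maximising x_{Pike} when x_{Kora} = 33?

Mine Pike's profit: π = x_{Pike}(233 − 2x_{Pike} − x_{Kora}) − 26x_{Pike}.
∂π/∂x_{Pike} = 207 − 4x_{Pike} − x_{Kora} = 0 ⇒ x_{Pike} = 51.75 − 0.25x_{Kora}.
At x_{Kora} = 33: x_{Pike} = 51.75 − 0.25·33 = 43.5.

43.5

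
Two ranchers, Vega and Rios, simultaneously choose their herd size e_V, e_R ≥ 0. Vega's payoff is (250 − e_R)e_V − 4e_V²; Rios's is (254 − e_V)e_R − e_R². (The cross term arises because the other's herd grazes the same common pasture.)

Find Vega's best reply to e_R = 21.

Expanding Vega's payoff: 250e_V − e_Re_V − 4e_V².
∂π/∂e_V = 250 − e_R − 8e_V = 0, so e_V = 31.25 − 0.125e_R.
At e_R = 21: e_V = 31.25 − 0.125·21 = 28.625.

28.625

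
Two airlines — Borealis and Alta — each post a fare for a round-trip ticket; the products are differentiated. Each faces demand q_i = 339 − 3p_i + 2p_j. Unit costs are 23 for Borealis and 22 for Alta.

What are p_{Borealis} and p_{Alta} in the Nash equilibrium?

101.8125, 101.4375

Borealis's profit: π = (p_{Borealis} − 23)(339 − 3p_{Borealis} + 2p_{Alta}).
∂π/∂p_{Borealis} = 408 − 6p_{Borealis} + 2p_{Alta} = 0 ⇒ p_{Borealis} = 68 + (1/3)p_{Alta}.
Similarly p_{Alta} = 67.5 + (1/3)p_{Borealis}.
Plugging p_{Alta} into Borealis's best response: p_{Borealis} = 68 + (1/3)(67.5 + (1/3)p_{Borealis}) ⇒ (8/9)p_{Borealis} = 90.5, so p_{Borealis} = 101.8125.
Then p_{Alta} = 67.5 + (1/3)·101.8125 = 101.4375.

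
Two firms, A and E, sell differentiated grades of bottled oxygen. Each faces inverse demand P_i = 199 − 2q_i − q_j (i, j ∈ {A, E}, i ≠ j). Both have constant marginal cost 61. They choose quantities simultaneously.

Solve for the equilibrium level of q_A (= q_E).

27.6

Firm A's profit: π = q_A(199 − 2q_A − q_E) − 61q_A.
∂π/∂q_A = 138 − 4q_A − q_E = 0 ⇒ q_A = 34.5 − 0.25q_E.
Setting q_A = q_E in the reaction function: q_A = 34.5 − 0.25q_A, so q_A = 34.5 / 1.25 = 27.6.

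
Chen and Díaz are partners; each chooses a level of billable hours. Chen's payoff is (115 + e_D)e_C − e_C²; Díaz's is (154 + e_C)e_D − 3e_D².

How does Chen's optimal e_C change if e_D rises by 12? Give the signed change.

6

Expanding Chen's payoff: 115e_C + e_De_C − e_C².
∂π/∂e_C = 115 + e_D − 2e_C = 0, so e_C = 57.5 + 0.5e_D.
The reaction-function slope is 0.5, so a 12-unit rise in e_D moves e_C by 0.5 × 12 = 6. Chen's best response rises — the actions are strategic complements.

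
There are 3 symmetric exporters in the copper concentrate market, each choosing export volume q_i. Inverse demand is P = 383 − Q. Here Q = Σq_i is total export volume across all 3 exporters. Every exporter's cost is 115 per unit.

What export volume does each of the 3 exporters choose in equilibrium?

A representative exporter's profit is π_i = q_i(383 − Q) − 115q_i, with Q = q_i + Σ_{j≠i} q_j.
First-order condition: 268 − 2q_i − Σ_{j≠i} q_j = 0.
With identical exporters, set every q_j = q: then 268 − 2q − 2q = 0, i.e. q = 268/4 = 67.

67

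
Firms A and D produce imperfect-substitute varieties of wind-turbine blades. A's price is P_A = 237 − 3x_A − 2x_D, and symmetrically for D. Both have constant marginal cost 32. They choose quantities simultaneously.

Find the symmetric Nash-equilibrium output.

25.625

Firm A's profit: π = x_A(237 − 3x_A − 2x_D) − 32x_A.
∂π/∂x_A = 205 − 6x_A − 2x_D = 0 ⇒ x_A = 205/6 − (1/3)x_D.
By symmetry x_D = x_A; substituting into the reaction function, (4/3)x_A = 205/6 and x_A = 25.625.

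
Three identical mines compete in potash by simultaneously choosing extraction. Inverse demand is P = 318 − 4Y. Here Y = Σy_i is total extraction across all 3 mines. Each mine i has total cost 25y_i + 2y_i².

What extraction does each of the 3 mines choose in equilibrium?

14.65

A representative mine's profit is π_i = y_i(318 − 4Y) − 25y_i − 2y_i², with Y = y_i + Σ_{j≠i} y_j.
First-order condition: 293 − 12y_i − 4Σ_{j≠i} y_j = 0.
With identical mines, set every y_j = y: then 293 − 12y − 8y = 0, i.e. y = 293/20 = 14.65.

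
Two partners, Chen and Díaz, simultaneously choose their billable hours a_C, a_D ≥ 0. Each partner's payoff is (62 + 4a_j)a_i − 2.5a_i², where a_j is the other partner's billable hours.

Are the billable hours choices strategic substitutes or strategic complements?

strategic complements

Chen's payoff is (62 + 4a_D)a_C − 2.5a_C².
∂π/∂a_C = 62 + 4a_D − 5a_C = 0, so a_C = 12.4 + 0.8a_D.
The best-response slope da_C/da_D = 0.8 > 0: the reaction function is upward-sloping, so the choices are strategic complements.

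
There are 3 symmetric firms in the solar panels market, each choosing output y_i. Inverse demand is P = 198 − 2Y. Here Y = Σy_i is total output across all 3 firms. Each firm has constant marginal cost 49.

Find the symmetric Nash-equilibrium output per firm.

18.625

A representative firm's profit is π_i = y_i(198 − 2Y) − 49y_i, with Y = y_i + Σ_{j≠i} y_j.
First-order condition: 149 − 4y_i − 2Σ_{j≠i} y_j = 0.
Imposing symmetry (y_j = y for all j) turns Σ_{j≠i} y_j into 2y, so 149 = 8y and y = 18.625.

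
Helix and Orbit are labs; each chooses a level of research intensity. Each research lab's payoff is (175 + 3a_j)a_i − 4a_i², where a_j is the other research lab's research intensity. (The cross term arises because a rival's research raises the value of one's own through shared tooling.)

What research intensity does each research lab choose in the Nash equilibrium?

35

Helix's payoff is (175 + 3a_O)a_H − 4a_H².
∂π/∂a_H = 175 + 3a_O − 8a_H = 0, so a_H = 21.875 + 0.375a_O.
The game is symmetric, so in equilibrium a_O = a_H: the reaction function gives 0.625a_H = 21.875, hence a_H = 35.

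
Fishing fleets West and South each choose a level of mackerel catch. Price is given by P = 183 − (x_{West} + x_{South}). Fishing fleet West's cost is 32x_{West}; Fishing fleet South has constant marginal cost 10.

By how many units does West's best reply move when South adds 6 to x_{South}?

Fishing fleet West's profit: π = x_{West}(183 − (x_{West} + x_{South})) − 32x_{West}.
∂π/∂x_{West} = 151 − 2x_{West} − x_{South} = 0, so x_{West} = 75.5 − 0.5x_{South}.
The reaction-function slope is −0.5, so a 6-unit rise in x_{South} moves x_{West} by −0.5 × 6 = −3. West's best response falls — the actions are strategic substitutes.

-3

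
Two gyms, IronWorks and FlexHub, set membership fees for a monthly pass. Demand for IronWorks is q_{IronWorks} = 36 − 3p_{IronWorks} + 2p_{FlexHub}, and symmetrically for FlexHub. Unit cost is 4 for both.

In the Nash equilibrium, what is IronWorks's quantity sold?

24

IronWorks's profit: π = (p_{IronWorks} − 4)(36 − 3p_{IronWorks} + 2p_{FlexHub}).
∂π/∂p_{IronWorks} = 48 − 6p_{IronWorks} + 2p_{FlexHub} = 0 ⇒ p_{IronWorks} = 8 + (1/3)p_{FlexHub}.
Setting p_{IronWorks} = p_{FlexHub} in the reaction function: p_{IronWorks} = 8 + (1/3)p_{IronWorks}, so p_{IronWorks} = 8 / (2/3) = 12.
q_{IronWorks} = 36 − 3·12 + 2·12 = 24.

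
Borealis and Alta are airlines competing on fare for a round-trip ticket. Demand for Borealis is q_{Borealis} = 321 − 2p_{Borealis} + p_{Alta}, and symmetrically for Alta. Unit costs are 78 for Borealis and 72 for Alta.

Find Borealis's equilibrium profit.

12864.08

Borealis's profit: π = (p_{Borealis} − 78)(321 − 2p_{Borealis} + p_{Alta}).
∂π/∂p_{Borealis} = 477 − 4p_{Borealis} + p_{Alta} = 0 ⇒ p_{Borealis} = 119.25 + 0.25p_{Alta}.
Similarly p_{Alta} = 116.25 + 0.25p_{Borealis}.
Solving the two reaction functions simultaneously: (1 − (0.25)(0.25))p_{Borealis} = 119.25 + 0.25·116.25, so 0.9375p_{Borealis} = 148.3125 and p_{Borealis} = 158.2.
Then p_{Alta} = 116.25 + 0.25·158.2 = 155.8.
q_{Borealis} = 321 − 2·158.2 + 155.8 = 160.4.
Profit = (158.2 − 78)·160.4 = 12864.08.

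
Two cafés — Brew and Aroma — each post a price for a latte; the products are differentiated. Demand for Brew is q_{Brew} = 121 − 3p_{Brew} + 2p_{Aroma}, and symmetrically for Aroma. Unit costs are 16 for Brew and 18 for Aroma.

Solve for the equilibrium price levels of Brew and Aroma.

42.625, 43.375

Brew's profit: π = (p_{Brew} − 16)(121 − 3p_{Brew} + 2p_{Aroma}).
∂π/∂p_{Brew} = 169 − 6p_{Brew} + 2p_{Aroma} = 0 ⇒ p_{Brew} = 169/6 + (1/3)p_{Aroma}.
Similarly p_{Aroma} = 175/6 + (1/3)p_{Brew}.
Solving the two reaction functions simultaneously: (1 − (1/3)(1/3))p_{Brew} = 169/6 + (1/3)·(175/6), so (8/9)p_{Brew} = 341/9 and p_{Brew} = 42.625.
Then p_{Aroma} = 175/6 + (1/3)·42.625 = 43.375.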